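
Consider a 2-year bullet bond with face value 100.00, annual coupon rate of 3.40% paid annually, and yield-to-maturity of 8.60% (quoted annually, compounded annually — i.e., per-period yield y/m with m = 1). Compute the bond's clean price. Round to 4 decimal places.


Coupon per period c = face * coupon_rate / m = 3.400000
Periods per year m = 1; per-period yield y/m = 0.086000
Number of cashflows N = 2
Cashflows (t years, CF_t, discount factor 1/(1+y/m)^(m*t), PV):
  t = 1.0000: CF_t = 3.400000, DF = 0.920810, PV = 3.130755
  t = 2.0000: CF_t = 103.400000, DF = 0.847892, PV = 87.671995
Price P = sum_t PV_t = 90.802750

Answer: Price = 90.8027


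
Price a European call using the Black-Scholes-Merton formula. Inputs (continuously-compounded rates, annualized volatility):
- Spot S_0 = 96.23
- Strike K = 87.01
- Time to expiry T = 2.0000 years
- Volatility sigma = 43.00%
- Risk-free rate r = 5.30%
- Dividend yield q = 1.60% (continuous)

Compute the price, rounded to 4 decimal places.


d1 = (ln(S/K) + (r - q + 0.5*sigma^2) * T) / (sigma * sqrt(T)) = 0.59136837
d2 = d1 - sigma * sqrt(T) = -0.01674346
exp(-rT) = 0.89942465; exp(-qT) = 0.96850658
C = S_0 * exp(-qT) * N(d1) - K * exp(-rT) * N(d2)
N(d1) = 0.72286319; N(d2) = 0.49332064
C = 96.2300 * 0.96850658 * 0.72286319 - 87.0100 * 0.89942465 * 0.49332064 = 28.7637

Answer: Price = 28.7637


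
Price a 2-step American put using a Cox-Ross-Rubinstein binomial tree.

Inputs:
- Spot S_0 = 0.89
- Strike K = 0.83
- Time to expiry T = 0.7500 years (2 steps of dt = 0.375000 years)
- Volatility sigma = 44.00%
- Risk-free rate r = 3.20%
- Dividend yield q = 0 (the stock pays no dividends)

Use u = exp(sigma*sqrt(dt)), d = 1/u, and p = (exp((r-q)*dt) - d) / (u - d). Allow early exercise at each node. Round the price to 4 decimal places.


dt = T/N = 0.375000
u = exp(sigma*sqrt(dt)) = 1.309236; d = 1/u = 0.763804
p = (exp((r-q)*dt) - d) / (u - d) = 0.455177
Discount per step: exp(-r*dt) = 0.988072
Stock lattice S(k, i) with i counting down-moves:
  k=0: S(0,0) = 0.8900
  k=1: S(1,0) = 1.1652; S(1,1) = 0.6798
  k=2: S(2,0) = 1.5255; S(2,1) = 0.8900; S(2,2) = 0.5192
Terminal payoffs V(N, i) = max(K - S_T, 0):
  V(2,0) = 0.000000; V(2,1) = 0.000000; V(2,2) = 0.310777
Backward induction: V(k, i) = exp(-r*dt) * [p * V(k+1, i) + (1-p) * V(k+1, i+1)]; then take max(V_cont, immediate exercise) for American.
  V(1,0) = exp(-r*dt) * [p*0.000000 + (1-p)*0.000000] = 0.000000; exercise = 0.000000; V(1,0) = max -> 0.000000
  V(1,1) = exp(-r*dt) * [p*0.000000 + (1-p)*0.310777] = 0.167299; exercise = 0.150214; V(1,1) = max -> 0.167299
  V(0,0) = exp(-r*dt) * [p*0.000000 + (1-p)*0.167299] = 0.090061; exercise = 0.000000; V(0,0) = max -> 0.090061

Answer: Price = V(0,0) = 0.0901


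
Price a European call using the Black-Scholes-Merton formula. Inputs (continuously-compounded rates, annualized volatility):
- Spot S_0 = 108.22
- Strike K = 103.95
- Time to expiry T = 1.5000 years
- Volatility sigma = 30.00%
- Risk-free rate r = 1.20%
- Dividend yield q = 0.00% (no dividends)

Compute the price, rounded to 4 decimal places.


Answer: Price = 18.5801

Derivation:
d1 = (ln(S/K) + (r - q + 0.5*sigma^2) * T) / (sigma * sqrt(T)) = 0.34226496
d2 = d1 - sigma * sqrt(T) = -0.02515850
exp(-rT) = 0.98216103; exp(-qT) = 1.00000000
C = S_0 * exp(-qT) * N(d1) - K * exp(-rT) * N(d2)
N(d1) = 0.63392425; N(d2) = 0.48996427
C = 108.2200 * 1.00000000 * 0.63392425 - 103.9500 * 0.98216103 * 0.48996427 = 18.5801


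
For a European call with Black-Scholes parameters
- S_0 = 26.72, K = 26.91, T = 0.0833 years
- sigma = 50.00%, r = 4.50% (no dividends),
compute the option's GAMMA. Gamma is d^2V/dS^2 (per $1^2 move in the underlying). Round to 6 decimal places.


d1 = 0.0490295047; d2 = -0.0952791922
phi(d1) = 0.3984630613; exp(-qT) = 1.0000000000; exp(-rT) = 0.9962585169
Gamma = exp(-qT) * phi(d1) / (S * sigma * sqrt(T)) = 1.0000000000 * 0.3984630613 / (26.7200 * 0.5000 * 0.2886173938) = 0.103338

Answer: Gamma = 0.103338


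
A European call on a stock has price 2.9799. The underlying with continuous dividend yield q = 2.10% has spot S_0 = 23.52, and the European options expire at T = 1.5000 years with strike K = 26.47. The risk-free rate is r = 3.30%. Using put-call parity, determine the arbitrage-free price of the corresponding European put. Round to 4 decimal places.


Put-call parity: C - P = S_0 * exp(-qT) - K * exp(-rT).
S_0 * exp(-qT) = 23.5200 * 0.96899096 = 22.79066730
K * exp(-rT) = 26.4700 * 0.95170516 = 25.19163554
P = C - S*exp(-qT) + K*exp(-rT)
P = 2.9799 - 22.79066730 + 25.19163554 = 5.3809

Answer: Put price = 5.3809


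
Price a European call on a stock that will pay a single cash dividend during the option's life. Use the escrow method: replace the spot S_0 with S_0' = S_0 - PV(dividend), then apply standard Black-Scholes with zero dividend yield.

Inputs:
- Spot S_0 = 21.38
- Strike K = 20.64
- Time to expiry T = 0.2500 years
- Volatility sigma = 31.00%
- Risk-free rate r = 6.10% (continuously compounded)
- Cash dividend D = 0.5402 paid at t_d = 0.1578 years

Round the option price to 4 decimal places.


Answer: Price = 1.5470

Derivation:
PV(D) = D * exp(-r * t_d) = 0.5402 * 0.99042038 = 0.53502509
S_0' = S_0 - PV(D) = 21.3800 - 0.53502509 = 20.84497491
d1 = (ln(S_0'/K) + (r + sigma^2/2)*T) / (sigma*sqrt(T)) = 0.23964172
d2 = d1 - sigma*sqrt(T) = 0.08464172
exp(-rT) = 0.98486569
N(d1) = 0.59469599; N(d2) = 0.53372689
C = S_0' * N(d1) - K * exp(-rT) * N(d2) = 20.84497491 * 0.59469599 - 20.6400 * 0.98486569 * 0.53372689 = 1.5470


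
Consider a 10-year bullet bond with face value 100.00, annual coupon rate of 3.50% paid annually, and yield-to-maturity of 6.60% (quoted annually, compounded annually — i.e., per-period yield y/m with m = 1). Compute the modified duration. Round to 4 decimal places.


Coupon per period c = face * coupon_rate / m = 3.500000
Periods per year m = 1; per-period yield y/m = 0.066000
Number of cashflows N = 10
Cashflows (t years, CF_t, discount factor 1/(1+y/m)^(m*t), PV):
  t = 1.0000: CF_t = 3.500000, DF = 0.938086, PV = 3.283302
  t = 2.0000: CF_t = 3.500000, DF = 0.880006, PV = 3.080021
  t = 3.0000: CF_t = 3.500000, DF = 0.825521, PV = 2.889325
  t = 4.0000: CF_t = 3.500000, DF = 0.774410, PV = 2.710436
  t = 5.0000: CF_t = 3.500000, DF = 0.726464, PV = 2.542623
  t = 6.0000: CF_t = 3.500000, DF = 0.681486, PV = 2.385200
  t = 7.0000: CF_t = 3.500000, DF = 0.639292, PV = 2.237524
  t = 8.0000: CF_t = 3.500000, DF = 0.599711, PV = 2.098990
  t = 9.0000: CF_t = 3.500000, DF = 0.562581, PV = 1.969034
  t = 10.0000: CF_t = 103.500000, DF = 0.527750, PV = 54.622089
Price P = sum_t PV_t = 77.818544
First compute Macaulay numerator sum_t t * PV_t:
  t * PV_t at t = 1.0000: 3.283302
  t * PV_t at t = 2.0000: 6.160041
  t * PV_t at t = 3.0000: 8.667976
  t * PV_t at t = 4.0000: 10.841746
  t * PV_t at t = 5.0000: 12.713116
  t * PV_t at t = 6.0000: 14.311201
  t * PV_t at t = 7.0000: 15.662665
  t * PV_t at t = 8.0000: 16.791921
  t * PV_t at t = 9.0000: 17.721305
  t * PV_t at t = 10.0000: 546.220887
Macaulay duration D = 652.374160 / 77.818544 = 8.383274
Modified duration = D / (1 + y/m) = 8.383274 / (1 + 0.066000) = 7.864234

Answer: Modified duration = 7.8642


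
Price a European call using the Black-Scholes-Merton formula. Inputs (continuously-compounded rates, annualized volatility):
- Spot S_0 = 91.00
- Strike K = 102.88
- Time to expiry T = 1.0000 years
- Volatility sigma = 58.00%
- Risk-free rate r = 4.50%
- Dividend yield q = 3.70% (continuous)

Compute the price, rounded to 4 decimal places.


d1 = (ln(S/K) + (r - q + 0.5*sigma^2) * T) / (sigma * sqrt(T)) = 0.09223491
d2 = d1 - sigma * sqrt(T) = -0.48776509
exp(-rT) = 0.95599748; exp(-qT) = 0.96367614
C = S_0 * exp(-qT) * N(d1) - K * exp(-rT) * N(d2)
N(d1) = 0.53674430; N(d2) = 0.31285812
C = 91.0000 * 0.96367614 * 0.53674430 - 102.8800 * 0.95599748 * 0.31285812 = 16.2990

Answer: Price = 16.2990


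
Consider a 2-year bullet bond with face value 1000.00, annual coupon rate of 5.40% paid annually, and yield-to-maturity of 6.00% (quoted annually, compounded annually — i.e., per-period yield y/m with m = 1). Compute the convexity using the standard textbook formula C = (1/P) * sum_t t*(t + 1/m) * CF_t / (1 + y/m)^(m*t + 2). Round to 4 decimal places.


Answer: Convexity = 5.1566

Derivation:
Coupon per period c = face * coupon_rate / m = 54.000000
Periods per year m = 1; per-period yield y/m = 0.060000
Number of cashflows N = 2
Cashflows (t years, CF_t, discount factor 1/(1+y/m)^(m*t), PV):
  t = 1.0000: CF_t = 54.000000, DF = 0.943396, PV = 50.943396
  t = 2.0000: CF_t = 1054.000000, DF = 0.889996, PV = 938.056248
Price P = sum_t PV_t = 988.999644
Convexity numerator sum_t t*(t + 1/m) * CF_t / (1+y/m)^(m*t + 2):
  t = 1.0000: term = 90.678883
  t = 2.0000: term = 5009.200326
Convexity = (1/P) * sum = 5099.879209 / 988.999644 = 5.156604


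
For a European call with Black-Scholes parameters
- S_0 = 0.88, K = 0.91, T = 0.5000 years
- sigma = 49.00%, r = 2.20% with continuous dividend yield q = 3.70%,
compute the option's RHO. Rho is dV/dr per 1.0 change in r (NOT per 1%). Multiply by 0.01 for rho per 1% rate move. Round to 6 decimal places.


d1 = 0.0548435135; d2 = -0.2916388092
phi(d1) = 0.3983427598; exp(-qT) = 0.9816700746; exp(-rT) = 0.9890602788
N(d2) = 0.3852813996
Rho = K*T*exp(-rT)*N(d2) = 0.9100 * 0.5000 * 0.9890602788 * 0.3852813996 = 0.173385

Answer: Rho = 0.173385


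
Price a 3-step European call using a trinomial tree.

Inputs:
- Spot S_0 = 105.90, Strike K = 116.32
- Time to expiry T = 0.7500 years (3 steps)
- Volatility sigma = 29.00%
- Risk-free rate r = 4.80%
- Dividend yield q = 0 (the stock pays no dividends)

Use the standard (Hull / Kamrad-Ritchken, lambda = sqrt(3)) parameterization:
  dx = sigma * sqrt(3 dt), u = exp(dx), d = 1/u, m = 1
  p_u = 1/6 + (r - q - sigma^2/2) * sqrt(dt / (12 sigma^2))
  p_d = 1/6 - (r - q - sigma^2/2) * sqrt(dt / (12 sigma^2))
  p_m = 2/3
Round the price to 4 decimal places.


Answer: Price = V(0,0) = 8.3621

Derivation:
dt = T/N = 0.250000; dx = sigma*sqrt(3*dt) = 0.251147
u = exp(dx) = 1.285500; d = 1/u = 0.777908
p_u = 0.169628, p_m = 0.666667, p_d = 0.163705
Discount per step: exp(-r*dt) = 0.988072
Stock lattice S(k, j) with j the centered position index:
  k=0: S(0,+0) = 105.9000
  k=1: S(1,-1) = 82.3804; S(1,+0) = 105.9000; S(1,+1) = 136.1344
  k=2: S(2,-2) = 64.0844; S(2,-1) = 82.3804; S(2,+0) = 105.9000; S(2,+1) = 136.1344; S(2,+2) = 175.0007
  k=3: S(3,-3) = 49.8517; S(3,-2) = 64.0844; S(3,-1) = 82.3804; S(3,+0) = 105.9000; S(3,+1) = 136.1344; S(3,+2) = 175.0007; S(3,+3) = 224.9633
Terminal payoffs V(N, j) = max(S_T - K, 0):
  V(3,-3) = 0.000000; V(3,-2) = 0.000000; V(3,-1) = 0.000000; V(3,+0) = 0.000000; V(3,+1) = 19.814398; V(3,+2) = 58.680702; V(3,+3) = 108.643317
Backward induction: V(k, j) = exp(-r*dt) * [p_u * V(k+1, j+1) + p_m * V(k+1, j) + p_d * V(k+1, j-1)]
  V(2,-2) = exp(-r*dt) * [p_u*0.000000 + p_m*0.000000 + p_d*0.000000] = 0.000000
  V(2,-1) = exp(-r*dt) * [p_u*0.000000 + p_m*0.000000 + p_d*0.000000] = 0.000000
  V(2,+0) = exp(-r*dt) * [p_u*19.814398 + p_m*0.000000 + p_d*0.000000] = 3.320986
  V(2,+1) = exp(-r*dt) * [p_u*58.680702 + p_m*19.814398 + p_d*0.000000] = 22.887193
  V(2,+2) = exp(-r*dt) * [p_u*108.643317 + p_m*58.680702 + p_d*19.814398] = 60.067988
  V(1,-1) = exp(-r*dt) * [p_u*3.320986 + p_m*0.000000 + p_d*0.000000] = 0.556613
  V(1,+0) = exp(-r*dt) * [p_u*22.887193 + p_m*3.320986 + p_d*0.000000] = 6.023583
  V(1,+1) = exp(-r*dt) * [p_u*60.067988 + p_m*22.887193 + p_d*3.320986] = 25.680980
  V(0,+0) = exp(-r*dt) * [p_u*25.680980 + p_m*6.023583 + p_d*0.556613] = 8.362108


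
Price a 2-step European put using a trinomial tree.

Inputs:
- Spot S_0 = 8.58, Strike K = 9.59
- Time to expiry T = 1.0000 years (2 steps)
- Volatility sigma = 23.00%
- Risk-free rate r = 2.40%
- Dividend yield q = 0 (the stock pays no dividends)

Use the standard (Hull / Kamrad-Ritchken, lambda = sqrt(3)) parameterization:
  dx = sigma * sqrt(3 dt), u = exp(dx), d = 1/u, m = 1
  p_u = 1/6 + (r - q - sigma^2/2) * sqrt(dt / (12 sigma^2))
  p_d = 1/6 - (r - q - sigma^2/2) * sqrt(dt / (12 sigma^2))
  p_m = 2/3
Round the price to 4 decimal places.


dt = T/N = 0.500000; dx = sigma*sqrt(3*dt) = 0.281691
u = exp(dx) = 1.325370; d = 1/u = 0.754507
p_u = 0.164492, p_m = 0.666667, p_d = 0.168841
Discount per step: exp(-r*dt) = 0.988072
Stock lattice S(k, j) with j the centered position index:
  k=0: S(0,+0) = 8.5800
  k=1: S(1,-1) = 6.4737; S(1,+0) = 8.5800; S(1,+1) = 11.3717
  k=2: S(2,-2) = 4.8844; S(2,-1) = 6.4737; S(2,+0) = 8.5800; S(2,+1) = 11.3717; S(2,+2) = 15.0717
Terminal payoffs V(N, j) = max(K - S_T, 0):
  V(2,-2) = 4.705576; V(2,-1) = 3.116334; V(2,+0) = 1.010000; V(2,+1) = 0.000000; V(2,+2) = 0.000000
Backward induction: V(k, j) = exp(-r*dt) * [p_u * V(k+1, j+1) + p_m * V(k+1, j) + p_d * V(k+1, j-1)]
  V(1,-1) = exp(-r*dt) * [p_u*1.010000 + p_m*3.116334 + p_d*4.705576] = 3.001947
  V(1,+0) = exp(-r*dt) * [p_u*0.000000 + p_m*1.010000 + p_d*3.116334] = 1.185190
  V(1,+1) = exp(-r*dt) * [p_u*0.000000 + p_m*0.000000 + p_d*1.010000] = 0.168495
  V(0,+0) = exp(-r*dt) * [p_u*0.168495 + p_m*1.185190 + p_d*3.001947] = 1.308894

Answer: Price = V(0,0) = 1.3089


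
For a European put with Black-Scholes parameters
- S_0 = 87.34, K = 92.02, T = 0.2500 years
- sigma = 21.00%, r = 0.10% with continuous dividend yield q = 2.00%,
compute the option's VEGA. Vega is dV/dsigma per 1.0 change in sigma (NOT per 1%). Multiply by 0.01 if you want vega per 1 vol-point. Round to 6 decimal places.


d1 = -0.4898561588; d2 = -0.5948561588
phi(d1) = 0.3538373052; exp(-qT) = 0.9950124792; exp(-rT) = 0.9997500312
Vega = S * exp(-qT) * phi(d1) * sqrt(T) = 87.3400 * 0.9950124792 * 0.3538373052 * 0.5000000000 = 15.375008

Answer: Vega = 15.375008


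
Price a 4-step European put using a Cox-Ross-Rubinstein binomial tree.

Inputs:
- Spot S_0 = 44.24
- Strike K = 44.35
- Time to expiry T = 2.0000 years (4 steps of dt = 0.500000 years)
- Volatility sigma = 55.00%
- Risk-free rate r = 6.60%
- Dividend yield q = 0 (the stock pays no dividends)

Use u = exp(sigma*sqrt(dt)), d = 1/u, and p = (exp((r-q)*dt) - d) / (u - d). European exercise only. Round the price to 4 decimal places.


Answer: Price = V(0,0) = 9.3104

Derivation:
dt = T/N = 0.500000
u = exp(sigma*sqrt(dt)) = 1.475370; d = 1/u = 0.677796
p = (exp((r-q)*dt) - d) / (u - d) = 0.446046
Discount per step: exp(-r*dt) = 0.967539
Stock lattice S(k, i) with i counting down-moves:
  k=0: S(0,0) = 44.2400
  k=1: S(1,0) = 65.2704; S(1,1) = 29.9857
  k=2: S(2,0) = 96.2979; S(2,1) = 44.2400; S(2,2) = 20.3242
  k=3: S(3,0) = 142.0751; S(3,1) = 65.2704; S(3,2) = 29.9857; S(3,3) = 13.7757
  k=4: S(4,0) = 209.6133; S(4,1) = 96.2979; S(4,2) = 44.2400; S(4,3) = 20.3242; S(4,4) = 9.3371
Terminal payoffs V(N, i) = max(K - S_T, 0):
  V(4,0) = 0.000000; V(4,1) = 0.000000; V(4,2) = 0.110000; V(4,3) = 24.025808; V(4,4) = 35.012912
Backward induction: V(k, i) = exp(-r*dt) * [p * V(k+1, i) + (1-p) * V(k+1, i+1)].
  V(3,0) = exp(-r*dt) * [p*0.000000 + (1-p)*0.000000] = 0.000000
  V(3,1) = exp(-r*dt) * [p*0.000000 + (1-p)*0.110000] = 0.058957
  V(3,2) = exp(-r*dt) * [p*0.110000 + (1-p)*24.025808] = 12.924634
  V(3,3) = exp(-r*dt) * [p*24.025808 + (1-p)*35.012912] = 29.134676
  V(2,0) = exp(-r*dt) * [p*0.000000 + (1-p)*0.058957] = 0.031599
  V(2,1) = exp(-r*dt) * [p*0.058957 + (1-p)*12.924634] = 6.952687
  V(2,2) = exp(-r*dt) * [p*12.924634 + (1-p)*29.134676] = 21.193212
  V(1,0) = exp(-r*dt) * [p*0.031599 + (1-p)*6.952687] = 3.740083
  V(1,1) = exp(-r*dt) * [p*6.952687 + (1-p)*21.193212] = 14.359516
  V(0,0) = exp(-r*dt) * [p*3.740083 + (1-p)*14.359516] = 9.310394


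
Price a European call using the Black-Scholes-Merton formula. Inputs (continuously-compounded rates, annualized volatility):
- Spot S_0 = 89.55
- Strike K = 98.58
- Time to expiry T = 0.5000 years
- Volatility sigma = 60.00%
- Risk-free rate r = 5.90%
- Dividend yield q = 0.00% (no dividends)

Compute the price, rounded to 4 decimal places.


d1 = (ln(S/K) + (r - q + 0.5*sigma^2) * T) / (sigma * sqrt(T)) = 0.05522204
d2 = d1 - sigma * sqrt(T) = -0.36904203
exp(-rT) = 0.97093088; exp(-qT) = 1.00000000
C = S_0 * exp(-qT) * N(d1) - K * exp(-rT) * N(d2)
N(d1) = 0.52201921; N(d2) = 0.35604820
C = 89.5500 * 1.00000000 * 0.52201921 - 98.5800 * 0.97093088 * 0.35604820 = 12.6679

Answer: Price = 12.6679


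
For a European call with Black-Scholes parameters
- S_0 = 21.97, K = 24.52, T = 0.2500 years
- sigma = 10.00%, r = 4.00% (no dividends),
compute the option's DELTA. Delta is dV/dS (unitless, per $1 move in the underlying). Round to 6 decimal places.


d1 = -1.9712244934; d2 = -2.0212244934
phi(d1) = 0.0571656815; exp(-qT) = 1.0000000000; exp(-rT) = 0.9900498337
N(d1) = 0.0243491017
Delta = exp(-qT) * N(d1) = 1.0000000000 * 0.0243491017 = 0.024349

Answer: Delta = 0.024349


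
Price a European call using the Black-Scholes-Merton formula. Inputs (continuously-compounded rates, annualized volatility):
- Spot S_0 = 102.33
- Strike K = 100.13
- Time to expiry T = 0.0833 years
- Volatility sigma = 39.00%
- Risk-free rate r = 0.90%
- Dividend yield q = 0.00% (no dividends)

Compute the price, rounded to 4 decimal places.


d1 = (ln(S/K) + (r - q + 0.5*sigma^2) * T) / (sigma * sqrt(T)) = 0.25602352
d2 = d1 - sigma * sqrt(T) = 0.14346274
exp(-rT) = 0.99925058; exp(-qT) = 1.00000000
C = S_0 * exp(-qT) * N(d1) - K * exp(-rT) * N(d2)
N(d1) = 0.60103366; N(d2) = 0.55703763
C = 102.3300 * 1.00000000 * 0.60103366 - 100.1300 * 0.99925058 * 0.55703763 = 5.7694

Answer: Price = 5.7694


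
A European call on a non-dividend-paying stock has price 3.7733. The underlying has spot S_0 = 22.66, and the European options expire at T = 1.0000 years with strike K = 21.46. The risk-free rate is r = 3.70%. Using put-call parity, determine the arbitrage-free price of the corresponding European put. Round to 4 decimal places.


Put-call parity: C - P = S_0 * exp(-qT) - K * exp(-rT).
S_0 * exp(-qT) = 22.6600 * 1.00000000 = 22.66000000
K * exp(-rT) = 21.4600 * 0.96367614 = 20.68048986
P = C - S*exp(-qT) + K*exp(-rT)
P = 3.7733 - 22.66000000 + 20.68048986 = 1.7938

Answer: Put price = 1.7938


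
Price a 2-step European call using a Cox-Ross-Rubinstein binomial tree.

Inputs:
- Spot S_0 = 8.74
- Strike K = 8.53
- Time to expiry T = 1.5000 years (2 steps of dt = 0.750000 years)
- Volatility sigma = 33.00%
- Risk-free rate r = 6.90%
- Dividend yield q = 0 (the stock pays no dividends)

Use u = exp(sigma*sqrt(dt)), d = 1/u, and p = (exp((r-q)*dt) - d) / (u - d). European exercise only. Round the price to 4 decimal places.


dt = T/N = 0.750000
u = exp(sigma*sqrt(dt)) = 1.330811; d = 1/u = 0.751422
p = (exp((r-q)*dt) - d) / (u - d) = 0.520705
Discount per step: exp(-r*dt) = 0.949566
Stock lattice S(k, i) with i counting down-moves:
  k=0: S(0,0) = 8.7400
  k=1: S(1,0) = 11.6313; S(1,1) = 6.5674
  k=2: S(2,0) = 15.4790; S(2,1) = 8.7400; S(2,2) = 4.9349
Terminal payoffs V(N, i) = max(S_T - K, 0):
  V(2,0) = 6.949042; V(2,1) = 0.210000; V(2,2) = 0.000000
Backward induction: V(k, i) = exp(-r*dt) * [p * V(k+1, i) + (1-p) * V(k+1, i+1)].
  V(1,0) = exp(-r*dt) * [p*6.949042 + (1-p)*0.210000] = 3.531486
  V(1,1) = exp(-r*dt) * [p*0.210000 + (1-p)*0.000000] = 0.103833
  V(0,0) = exp(-r*dt) * [p*3.531486 + (1-p)*0.103833] = 1.793379

Answer: Price = V(0,0) = 1.7934


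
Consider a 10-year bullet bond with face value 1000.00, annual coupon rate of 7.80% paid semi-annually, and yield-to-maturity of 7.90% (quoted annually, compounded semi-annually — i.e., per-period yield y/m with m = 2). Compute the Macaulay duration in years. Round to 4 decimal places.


Coupon per period c = face * coupon_rate / m = 39.000000
Periods per year m = 2; per-period yield y/m = 0.039500
Number of cashflows N = 20
Cashflows (t years, CF_t, discount factor 1/(1+y/m)^(m*t), PV):
  t = 0.5000: CF_t = 39.000000, DF = 0.962001, PV = 37.518038
  t = 1.0000: CF_t = 39.000000, DF = 0.925446, PV = 36.092388
  t = 1.5000: CF_t = 39.000000, DF = 0.890280, PV = 34.720912
  t = 2.0000: CF_t = 39.000000, DF = 0.856450, PV = 33.401551
  t = 2.5000: CF_t = 39.000000, DF = 0.823906, PV = 32.132324
  t = 3.0000: CF_t = 39.000000, DF = 0.792598, PV = 30.911327
  t = 3.5000: CF_t = 39.000000, DF = 0.762480, PV = 29.736726
  t = 4.0000: CF_t = 39.000000, DF = 0.733507, PV = 28.606759
  t = 4.5000: CF_t = 39.000000, DF = 0.705634, PV = 27.519730
  t = 5.0000: CF_t = 39.000000, DF = 0.678821, PV = 26.474006
  t = 5.5000: CF_t = 39.000000, DF = 0.653026, PV = 25.468020
  t = 6.0000: CF_t = 39.000000, DF = 0.628212, PV = 24.500259
  t = 6.5000: CF_t = 39.000000, DF = 0.604340, PV = 23.569273
  t = 7.0000: CF_t = 39.000000, DF = 0.581376, PV = 22.673663
  t = 7.5000: CF_t = 39.000000, DF = 0.559284, PV = 21.812086
  t = 8.0000: CF_t = 39.000000, DF = 0.538032, PV = 20.983248
  t = 8.5000: CF_t = 39.000000, DF = 0.517587, PV = 20.185905
  t = 9.0000: CF_t = 39.000000, DF = 0.497919, PV = 19.418860
  t = 9.5000: CF_t = 39.000000, DF = 0.478999, PV = 18.680962
  t = 10.0000: CF_t = 1039.000000, DF = 0.460798, PV = 478.768616
Price P = sum_t PV_t = 993.174652
Macaulay numerator sum_t t * PV_t:
  t * PV_t at t = 0.5000: 18.759019
  t * PV_t at t = 1.0000: 36.092388
  t * PV_t at t = 1.5000: 52.081368
  t * PV_t at t = 2.0000: 66.803102
  t * PV_t at t = 2.5000: 80.330810
  t * PV_t at t = 3.0000: 92.733980
  t * PV_t at t = 3.5000: 104.078541
  t * PV_t at t = 4.0000: 114.427036
  t * PV_t at t = 4.5000: 123.838784
  t * PV_t at t = 5.0000: 132.370032
  t * PV_t at t = 5.5000: 140.074108
  t * PV_t at t = 6.0000: 147.001557
  t * PV_t at t = 6.5000: 153.200275
  t * PV_t at t = 7.0000: 158.715644
  t * PV_t at t = 7.5000: 163.590645
  t * PV_t at t = 8.0000: 167.865982
  t * PV_t at t = 8.5000: 171.580188
  t * PV_t at t = 9.0000: 174.769736
  t * PV_t at t = 9.5000: 177.469135
  t * PV_t at t = 10.0000: 4787.686162
Macaulay duration D = (sum_t t * PV_t) / P = 7063.468493 / 993.174652 = 7.112010

Answer: Macaulay duration = 7.1120 years


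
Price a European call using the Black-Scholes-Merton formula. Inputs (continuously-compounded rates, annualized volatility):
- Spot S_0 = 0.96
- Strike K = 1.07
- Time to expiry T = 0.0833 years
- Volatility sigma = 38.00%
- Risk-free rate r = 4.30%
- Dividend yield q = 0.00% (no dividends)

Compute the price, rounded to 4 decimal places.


Answer: Price = 0.0100

Derivation:
d1 = (ln(S/K) + (r - q + 0.5*sigma^2) * T) / (sigma * sqrt(T)) = -0.90161691
d2 = d1 - sigma * sqrt(T) = -1.01129152
exp(-rT) = 0.99642451; exp(-qT) = 1.00000000
C = S_0 * exp(-qT) * N(d1) - K * exp(-rT) * N(d2)
N(d1) = 0.18363020; N(d2) = 0.15593846
C = 0.9600 * 1.00000000 * 0.18363020 - 1.0700 * 0.99642451 * 0.15593846 = 0.0100


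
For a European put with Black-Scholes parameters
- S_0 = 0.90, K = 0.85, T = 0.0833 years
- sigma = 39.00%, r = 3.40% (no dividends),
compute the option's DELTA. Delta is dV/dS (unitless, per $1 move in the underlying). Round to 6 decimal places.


Answer: Delta = -0.277849

Derivation:
d1 = 0.5892423341; d2 = 0.4766815505
phi(d1) = 0.3353629847; exp(-qT) = 1.0000000000; exp(-rT) = 0.9971718069
N(-d1) = 0.2778493611
Delta = -exp(-qT) * N(-d1) = -1.0000000000 * 0.2778493611 = -0.277849


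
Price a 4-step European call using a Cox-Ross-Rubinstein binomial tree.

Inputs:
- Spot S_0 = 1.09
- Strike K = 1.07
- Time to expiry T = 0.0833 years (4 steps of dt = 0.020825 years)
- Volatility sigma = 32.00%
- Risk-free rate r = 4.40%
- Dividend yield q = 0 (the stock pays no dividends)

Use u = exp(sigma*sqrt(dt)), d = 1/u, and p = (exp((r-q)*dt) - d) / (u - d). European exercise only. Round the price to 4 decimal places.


Answer: Price = V(0,0) = 0.0533

Derivation:
dt = T/N = 0.020825
u = exp(sigma*sqrt(dt)) = 1.047262; d = 1/u = 0.954871
p = (exp((r-q)*dt) - d) / (u - d) = 0.498380
Discount per step: exp(-r*dt) = 0.999084
Stock lattice S(k, i) with i counting down-moves:
  k=0: S(0,0) = 1.0900
  k=1: S(1,0) = 1.1415; S(1,1) = 1.0408
  k=2: S(2,0) = 1.1955; S(2,1) = 1.0900; S(2,2) = 0.9938
  k=3: S(3,0) = 1.2520; S(3,1) = 1.1415; S(3,2) = 1.0408; S(3,3) = 0.9490
  k=4: S(4,0) = 1.3111; S(4,1) = 1.1955; S(4,2) = 1.0900; S(4,3) = 0.9938; S(4,4) = 0.9062
Terminal payoffs V(N, i) = max(S_T - K, 0):
  V(4,0) = 0.241135; V(4,1) = 0.125465; V(4,2) = 0.020000; V(4,3) = 0.000000; V(4,4) = 0.000000
Backward induction: V(k, i) = exp(-r*dt) * [p * V(k+1, i) + (1-p) * V(k+1, i+1)].
  V(3,0) = exp(-r*dt) * [p*0.241135 + (1-p)*0.125465] = 0.182945
  V(3,1) = exp(-r*dt) * [p*0.125465 + (1-p)*0.020000] = 0.072495
  V(3,2) = exp(-r*dt) * [p*0.020000 + (1-p)*0.000000] = 0.009958
  V(3,3) = exp(-r*dt) * [p*0.000000 + (1-p)*0.000000] = 0.000000
  V(2,0) = exp(-r*dt) * [p*0.182945 + (1-p)*0.072495] = 0.127424
  V(2,1) = exp(-r*dt) * [p*0.072495 + (1-p)*0.009958] = 0.041088
  V(2,2) = exp(-r*dt) * [p*0.009958 + (1-p)*0.000000] = 0.004959
  V(1,0) = exp(-r*dt) * [p*0.127424 + (1-p)*0.041088] = 0.084039
  V(1,1) = exp(-r*dt) * [p*0.041088 + (1-p)*0.004959] = 0.022944
  V(0,0) = exp(-r*dt) * [p*0.084039 + (1-p)*0.022944] = 0.053343


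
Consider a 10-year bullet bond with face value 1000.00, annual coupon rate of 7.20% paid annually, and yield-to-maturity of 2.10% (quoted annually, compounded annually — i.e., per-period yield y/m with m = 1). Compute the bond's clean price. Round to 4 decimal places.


Answer: Price = 1455.7242

Derivation:
Coupon per period c = face * coupon_rate / m = 72.000000
Periods per year m = 1; per-period yield y/m = 0.021000
Number of cashflows N = 10
Cashflows (t years, CF_t, discount factor 1/(1+y/m)^(m*t), PV):
  t = 1.0000: CF_t = 72.000000, DF = 0.979432, PV = 70.519099
  t = 2.0000: CF_t = 72.000000, DF = 0.959287, PV = 69.068657
  t = 3.0000: CF_t = 72.000000, DF = 0.939556, PV = 67.648048
  t = 4.0000: CF_t = 72.000000, DF = 0.920231, PV = 66.256658
  t = 5.0000: CF_t = 72.000000, DF = 0.901304, PV = 64.893887
  t = 6.0000: CF_t = 72.000000, DF = 0.882766, PV = 63.559145
  t = 7.0000: CF_t = 72.000000, DF = 0.864609, PV = 62.251856
  t = 8.0000: CF_t = 72.000000, DF = 0.846826, PV = 60.971455
  t = 9.0000: CF_t = 72.000000, DF = 0.829408, PV = 59.717390
  t = 10.0000: CF_t = 1072.000000, DF = 0.812349, PV = 870.837986
Price P = sum_t PV_t = 1455.724180


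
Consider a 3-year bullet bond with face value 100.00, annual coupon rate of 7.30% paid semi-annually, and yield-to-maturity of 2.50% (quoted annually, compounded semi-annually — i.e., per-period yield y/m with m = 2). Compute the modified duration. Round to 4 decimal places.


Coupon per period c = face * coupon_rate / m = 3.650000
Periods per year m = 2; per-period yield y/m = 0.012500
Number of cashflows N = 6
Cashflows (t years, CF_t, discount factor 1/(1+y/m)^(m*t), PV):
  t = 0.5000: CF_t = 3.650000, DF = 0.987654, PV = 3.604938
  t = 1.0000: CF_t = 3.650000, DF = 0.975461, PV = 3.560433
  t = 1.5000: CF_t = 3.650000, DF = 0.963418, PV = 3.516477
  t = 2.0000: CF_t = 3.650000, DF = 0.951524, PV = 3.473064
  t = 2.5000: CF_t = 3.650000, DF = 0.939777, PV = 3.430186
  t = 3.0000: CF_t = 103.650000, DF = 0.928175, PV = 96.205326
Price P = sum_t PV_t = 113.790424
First compute Macaulay numerator sum_t t * PV_t:
  t * PV_t at t = 0.5000: 1.802469
  t * PV_t at t = 1.0000: 3.560433
  t * PV_t at t = 1.5000: 5.274715
  t * PV_t at t = 2.0000: 6.946127
  t * PV_t at t = 2.5000: 8.575466
  t * PV_t at t = 3.0000: 288.615978
Macaulay duration D = 314.775188 / 113.790424 = 2.766271
Modified duration = D / (1 + y/m) = 2.766271 / (1 + 0.012500) = 2.732120

Answer: Modified duration = 2.7321


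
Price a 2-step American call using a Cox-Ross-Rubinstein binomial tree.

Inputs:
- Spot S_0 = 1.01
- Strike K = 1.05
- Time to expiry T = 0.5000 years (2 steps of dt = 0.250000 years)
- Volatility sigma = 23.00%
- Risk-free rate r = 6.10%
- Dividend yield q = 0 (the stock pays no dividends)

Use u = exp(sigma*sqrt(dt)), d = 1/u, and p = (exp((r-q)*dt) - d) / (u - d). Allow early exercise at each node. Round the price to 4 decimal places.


Answer: Price = V(0,0) = 0.0621

Derivation:
dt = T/N = 0.250000
u = exp(sigma*sqrt(dt)) = 1.121873; d = 1/u = 0.891366
p = (exp((r-q)*dt) - d) / (u - d) = 0.537947
Discount per step: exp(-r*dt) = 0.984866
Stock lattice S(k, i) with i counting down-moves:
  k=0: S(0,0) = 1.0100
  k=1: S(1,0) = 1.1331; S(1,1) = 0.9003
  k=2: S(2,0) = 1.2712; S(2,1) = 1.0100; S(2,2) = 0.8025
Terminal payoffs V(N, i) = max(S_T - K, 0):
  V(2,0) = 0.221186; V(2,1) = 0.000000; V(2,2) = 0.000000
Backward induction: V(k, i) = exp(-r*dt) * [p * V(k+1, i) + (1-p) * V(k+1, i+1)]; then take max(V_cont, immediate exercise) for American.
  V(1,0) = exp(-r*dt) * [p*0.221186 + (1-p)*0.000000] = 0.117186; exercise = 0.083092; V(1,0) = max -> 0.117186
  V(1,1) = exp(-r*dt) * [p*0.000000 + (1-p)*0.000000] = 0.000000; exercise = 0.000000; V(1,1) = max -> 0.000000
  V(0,0) = exp(-r*dt) * [p*0.117186 + (1-p)*0.000000] = 0.062086; exercise = 0.000000; V(0,0) = max -> 0.062086


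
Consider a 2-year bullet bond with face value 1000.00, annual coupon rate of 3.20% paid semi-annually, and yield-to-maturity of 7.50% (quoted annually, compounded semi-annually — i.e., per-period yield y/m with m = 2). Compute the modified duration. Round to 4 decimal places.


Answer: Modified duration = 1.8805

Derivation:
Coupon per period c = face * coupon_rate / m = 16.000000
Periods per year m = 2; per-period yield y/m = 0.037500
Number of cashflows N = 4
Cashflows (t years, CF_t, discount factor 1/(1+y/m)^(m*t), PV):
  t = 0.5000: CF_t = 16.000000, DF = 0.963855, PV = 15.421687
  t = 1.0000: CF_t = 16.000000, DF = 0.929017, PV = 14.864276
  t = 1.5000: CF_t = 16.000000, DF = 0.895438, PV = 14.327013
  t = 2.0000: CF_t = 1016.000000, DF = 0.863073, PV = 876.882265
Price P = sum_t PV_t = 921.495241
First compute Macaulay numerator sum_t t * PV_t:
  t * PV_t at t = 0.5000: 7.710843
  t * PV_t at t = 1.0000: 14.864276
  t * PV_t at t = 1.5000: 21.490520
  t * PV_t at t = 2.0000: 1753.764530
Macaulay duration D = 1797.830169 / 921.495241 = 1.950992
Modified duration = D / (1 + y/m) = 1.950992 / (1 + 0.037500) = 1.880475


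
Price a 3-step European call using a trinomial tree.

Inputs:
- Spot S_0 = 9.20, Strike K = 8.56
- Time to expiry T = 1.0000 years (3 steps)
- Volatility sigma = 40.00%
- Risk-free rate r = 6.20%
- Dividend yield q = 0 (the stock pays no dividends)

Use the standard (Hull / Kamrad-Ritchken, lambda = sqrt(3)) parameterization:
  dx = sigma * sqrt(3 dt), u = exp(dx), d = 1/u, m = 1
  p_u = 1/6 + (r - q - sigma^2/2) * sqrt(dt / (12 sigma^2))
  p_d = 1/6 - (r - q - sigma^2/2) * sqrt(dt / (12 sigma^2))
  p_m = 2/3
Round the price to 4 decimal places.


Answer: Price = V(0,0) = 1.9901

Derivation:
dt = T/N = 0.333333; dx = sigma*sqrt(3*dt) = 0.400000
u = exp(dx) = 1.491825; d = 1/u = 0.670320
p_u = 0.159167, p_m = 0.666667, p_d = 0.174167
Discount per step: exp(-r*dt) = 0.979545
Stock lattice S(k, j) with j the centered position index:
  k=0: S(0,+0) = 9.2000
  k=1: S(1,-1) = 6.1669; S(1,+0) = 9.2000; S(1,+1) = 13.7248
  k=2: S(2,-2) = 4.1338; S(2,-1) = 6.1669; S(2,+0) = 9.2000; S(2,+1) = 13.7248; S(2,+2) = 20.4750
  k=3: S(3,-3) = 2.7710; S(3,-2) = 4.1338; S(3,-1) = 6.1669; S(3,+0) = 9.2000; S(3,+1) = 13.7248; S(3,+2) = 20.4750; S(3,+3) = 30.5451
Terminal payoffs V(N, j) = max(S_T - K, 0):
  V(3,-3) = 0.000000; V(3,-2) = 0.000000; V(3,-1) = 0.000000; V(3,+0) = 0.640000; V(3,+1) = 5.164787; V(3,+2) = 11.914977; V(3,+3) = 21.985076
Backward induction: V(k, j) = exp(-r*dt) * [p_u * V(k+1, j+1) + p_m * V(k+1, j) + p_d * V(k+1, j-1)]
  V(2,-2) = exp(-r*dt) * [p_u*0.000000 + p_m*0.000000 + p_d*0.000000] = 0.000000
  V(2,-1) = exp(-r*dt) * [p_u*0.640000 + p_m*0.000000 + p_d*0.000000] = 0.099783
  V(2,+0) = exp(-r*dt) * [p_u*5.164787 + p_m*0.640000 + p_d*0.000000] = 1.223186
  V(2,+1) = exp(-r*dt) * [p_u*11.914977 + p_m*5.164787 + p_d*0.640000] = 5.339625
  V(2,+2) = exp(-r*dt) * [p_u*21.985076 + p_m*11.914977 + p_d*5.164787] = 12.089689
  V(1,-1) = exp(-r*dt) * [p_u*1.223186 + p_m*0.099783 + p_d*0.000000] = 0.255870
  V(1,+0) = exp(-r*dt) * [p_u*5.339625 + p_m*1.223186 + p_d*0.099783] = 1.648307
  V(1,+1) = exp(-r*dt) * [p_u*12.089689 + p_m*5.339625 + p_d*1.223186] = 5.580533
  V(0,+0) = exp(-r*dt) * [p_u*5.580533 + p_m*1.648307 + p_d*0.255870] = 1.990113


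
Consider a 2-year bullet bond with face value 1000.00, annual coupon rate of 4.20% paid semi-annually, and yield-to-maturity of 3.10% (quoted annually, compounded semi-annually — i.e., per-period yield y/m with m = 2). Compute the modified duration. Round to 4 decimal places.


Coupon per period c = face * coupon_rate / m = 21.000000
Periods per year m = 2; per-period yield y/m = 0.015500
Number of cashflows N = 4
Cashflows (t years, CF_t, discount factor 1/(1+y/m)^(m*t), PV):
  t = 0.5000: CF_t = 21.000000, DF = 0.984737, PV = 20.679468
  t = 1.0000: CF_t = 21.000000, DF = 0.969706, PV = 20.363829
  t = 1.5000: CF_t = 21.000000, DF = 0.954905, PV = 20.053007
  t = 2.0000: CF_t = 1021.000000, DF = 0.940330, PV = 960.076924
Price P = sum_t PV_t = 1021.173228
First compute Macaulay numerator sum_t t * PV_t:
  t * PV_t at t = 0.5000: 10.339734
  t * PV_t at t = 1.0000: 20.363829
  t * PV_t at t = 1.5000: 30.079511
  t * PV_t at t = 2.0000: 1920.153847
Macaulay duration D = 1980.936921 / 1021.173228 = 1.939864
Modified duration = D / (1 + y/m) = 1.939864 / (1 + 0.015500) = 1.910255

Answer: Modified duration = 1.9103


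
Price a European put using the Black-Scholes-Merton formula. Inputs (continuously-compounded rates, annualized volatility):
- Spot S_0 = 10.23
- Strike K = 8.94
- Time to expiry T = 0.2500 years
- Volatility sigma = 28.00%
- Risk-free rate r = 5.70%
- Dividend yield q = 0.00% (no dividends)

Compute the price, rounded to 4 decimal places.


d1 = (ln(S/K) + (r - q + 0.5*sigma^2) * T) / (sigma * sqrt(T)) = 1.13456422
d2 = d1 - sigma * sqrt(T) = 0.99456422
exp(-rT) = 0.98585105; exp(-qT) = 1.00000000
P = K * exp(-rT) * N(-d2) - S_0 * exp(-qT) * N(-d1)
N(-d1) = 0.12827898; N(-d2) = 0.15997413
P = 8.9400 * 0.98585105 * 0.15997413 - 10.2300 * 1.00000000 * 0.12827898 = 0.0976

Answer: Price = 0.0976


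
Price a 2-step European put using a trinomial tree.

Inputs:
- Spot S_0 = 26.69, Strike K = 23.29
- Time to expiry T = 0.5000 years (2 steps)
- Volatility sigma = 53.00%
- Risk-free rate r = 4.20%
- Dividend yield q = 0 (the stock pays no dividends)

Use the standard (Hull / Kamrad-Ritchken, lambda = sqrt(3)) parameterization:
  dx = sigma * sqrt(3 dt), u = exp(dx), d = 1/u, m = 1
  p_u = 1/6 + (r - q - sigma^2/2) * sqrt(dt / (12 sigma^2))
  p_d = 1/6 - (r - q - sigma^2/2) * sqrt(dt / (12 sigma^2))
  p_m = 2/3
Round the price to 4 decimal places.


Answer: Price = V(0,0) = 2.0858

Derivation:
dt = T/N = 0.250000; dx = sigma*sqrt(3*dt) = 0.458993
u = exp(dx) = 1.582480; d = 1/u = 0.631919
p_u = 0.139855, p_m = 0.666667, p_d = 0.193478
Discount per step: exp(-r*dt) = 0.989555
Stock lattice S(k, j) with j the centered position index:
  k=0: S(0,+0) = 26.6900
  k=1: S(1,-1) = 16.8659; S(1,+0) = 26.6900; S(1,+1) = 42.2364
  k=2: S(2,-2) = 10.6579; S(2,-1) = 16.8659; S(2,+0) = 26.6900; S(2,+1) = 42.2364; S(2,+2) = 66.8383
Terminal payoffs V(N, j) = max(K - S_T, 0):
  V(2,-2) = 12.632093; V(2,-1) = 6.424072; V(2,+0) = 0.000000; V(2,+1) = 0.000000; V(2,+2) = 0.000000
Backward induction: V(k, j) = exp(-r*dt) * [p_u * V(k+1, j+1) + p_m * V(k+1, j) + p_d * V(k+1, j-1)]
  V(1,-1) = exp(-r*dt) * [p_u*0.000000 + p_m*6.424072 + p_d*12.632093] = 6.656486
  V(1,+0) = exp(-r*dt) * [p_u*0.000000 + p_m*0.000000 + p_d*6.424072] = 1.229935
  V(1,+1) = exp(-r*dt) * [p_u*0.000000 + p_m*0.000000 + p_d*0.000000] = 0.000000
  V(0,+0) = exp(-r*dt) * [p_u*0.000000 + p_m*1.229935 + p_d*6.656486] = 2.085824


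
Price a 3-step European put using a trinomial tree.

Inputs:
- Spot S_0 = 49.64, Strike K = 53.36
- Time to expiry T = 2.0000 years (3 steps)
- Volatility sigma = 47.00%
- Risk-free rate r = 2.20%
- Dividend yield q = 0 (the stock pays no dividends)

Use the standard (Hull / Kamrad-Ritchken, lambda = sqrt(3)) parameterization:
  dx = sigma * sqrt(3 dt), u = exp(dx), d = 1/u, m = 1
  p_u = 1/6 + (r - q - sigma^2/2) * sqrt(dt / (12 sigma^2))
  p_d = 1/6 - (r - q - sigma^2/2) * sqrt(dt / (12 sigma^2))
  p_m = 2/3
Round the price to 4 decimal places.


Answer: Price = V(0,0) = 13.1961

Derivation:
dt = T/N = 0.666667; dx = sigma*sqrt(3*dt) = 0.664680
u = exp(dx) = 1.943869; d = 1/u = 0.514438
p_u = 0.122310, p_m = 0.666667, p_d = 0.211024
Discount per step: exp(-r*dt) = 0.985440
Stock lattice S(k, j) with j the centered position index:
  k=0: S(0,+0) = 49.6400
  k=1: S(1,-1) = 25.5367; S(1,+0) = 49.6400; S(1,+1) = 96.4937
  k=2: S(2,-2) = 13.1370; S(2,-1) = 25.5367; S(2,+0) = 49.6400; S(2,+1) = 96.4937; S(2,+2) = 187.5711
  k=3: S(3,-3) = 6.7582; S(3,-2) = 13.1370; S(3,-1) = 25.5367; S(3,+0) = 49.6400; S(3,+1) = 96.4937; S(3,+2) = 187.5711; S(3,+3) = 364.6136
Terminal payoffs V(N, j) = max(K - S_T, 0):
  V(3,-3) = 46.601805; V(3,-2) = 40.222954; V(3,-1) = 27.823301; V(3,+0) = 3.720000; V(3,+1) = 0.000000; V(3,+2) = 0.000000; V(3,+3) = 0.000000
Backward induction: V(k, j) = exp(-r*dt) * [p_u * V(k+1, j+1) + p_m * V(k+1, j) + p_d * V(k+1, j-1)]
  V(2,-2) = exp(-r*dt) * [p_u*27.823301 + p_m*40.222954 + p_d*46.601805] = 39.469299
  V(2,-1) = exp(-r*dt) * [p_u*3.720000 + p_m*27.823301 + p_d*40.222954] = 27.091589
  V(2,+0) = exp(-r*dt) * [p_u*0.000000 + p_m*3.720000 + p_d*27.823301] = 8.229786
  V(2,+1) = exp(-r*dt) * [p_u*0.000000 + p_m*0.000000 + p_d*3.720000] = 0.773579
  V(2,+2) = exp(-r*dt) * [p_u*0.000000 + p_m*0.000000 + p_d*0.000000] = 0.000000
  V(1,-1) = exp(-r*dt) * [p_u*8.229786 + p_m*27.091589 + p_d*39.469299] = 26.997718
  V(1,+0) = exp(-r*dt) * [p_u*0.773579 + p_m*8.229786 + p_d*27.091589] = 11.133615
  V(1,+1) = exp(-r*dt) * [p_u*0.000000 + p_m*0.773579 + p_d*8.229786] = 2.219606
  V(0,+0) = exp(-r*dt) * [p_u*2.219606 + p_m*11.133615 + p_d*26.997718] = 13.196082


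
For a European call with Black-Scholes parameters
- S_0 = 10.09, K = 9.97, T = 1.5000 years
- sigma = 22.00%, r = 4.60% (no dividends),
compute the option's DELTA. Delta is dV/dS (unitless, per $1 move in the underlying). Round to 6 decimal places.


Answer: Delta = 0.668294

Derivation:
d1 = 0.4352084523; d2 = 0.1657645806
phi(d1) = 0.3628950040; exp(-qT) = 1.0000000000; exp(-rT) = 0.9333266801
N(d1) = 0.6682944360
Delta = exp(-qT) * N(d1) = 1.0000000000 * 0.6682944360 = 0.668294


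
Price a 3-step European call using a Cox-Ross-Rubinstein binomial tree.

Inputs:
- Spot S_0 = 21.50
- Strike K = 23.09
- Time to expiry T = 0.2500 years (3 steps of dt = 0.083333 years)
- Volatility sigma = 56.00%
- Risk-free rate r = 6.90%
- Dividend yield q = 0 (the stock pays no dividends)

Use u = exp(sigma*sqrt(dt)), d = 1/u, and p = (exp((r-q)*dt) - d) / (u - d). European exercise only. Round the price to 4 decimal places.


dt = T/N = 0.083333
u = exp(sigma*sqrt(dt)) = 1.175458; d = 1/u = 0.850732
p = (exp((r-q)*dt) - d) / (u - d) = 0.477431
Discount per step: exp(-r*dt) = 0.994266
Stock lattice S(k, i) with i counting down-moves:
  k=0: S(0,0) = 21.5000
  k=1: S(1,0) = 25.2724; S(1,1) = 18.2907
  k=2: S(2,0) = 29.7066; S(2,1) = 21.5000; S(2,2) = 15.5605
  k=3: S(3,0) = 34.9189; S(3,1) = 25.2724; S(3,2) = 18.2907; S(3,3) = 13.2378
Terminal payoffs V(N, i) = max(S_T - K, 0):
  V(3,0) = 11.828863; V(3,1) = 2.182352; V(3,2) = 0.000000; V(3,3) = 0.000000
Backward induction: V(k, i) = exp(-r*dt) * [p * V(k+1, i) + (1-p) * V(k+1, i+1)].
  V(2,0) = exp(-r*dt) * [p*11.828863 + (1-p)*2.182352] = 6.748982
  V(2,1) = exp(-r*dt) * [p*2.182352 + (1-p)*0.000000] = 1.035950
  V(2,2) = exp(-r*dt) * [p*0.000000 + (1-p)*0.000000] = 0.000000
  V(1,0) = exp(-r*dt) * [p*6.748982 + (1-p)*1.035950] = 3.741953
  V(1,1) = exp(-r*dt) * [p*1.035950 + (1-p)*0.000000] = 0.491759
  V(0,0) = exp(-r*dt) * [p*3.741953 + (1-p)*0.491759] = 2.031788

Answer: Price = V(0,0) = 2.0318


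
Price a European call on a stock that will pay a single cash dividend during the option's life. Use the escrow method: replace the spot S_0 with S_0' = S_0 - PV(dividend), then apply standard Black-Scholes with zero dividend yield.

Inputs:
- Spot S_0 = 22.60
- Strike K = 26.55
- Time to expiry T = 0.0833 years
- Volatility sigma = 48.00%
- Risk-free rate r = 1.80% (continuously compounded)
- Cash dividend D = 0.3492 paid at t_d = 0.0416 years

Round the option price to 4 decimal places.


PV(D) = D * exp(-r * t_d) = 0.3492 * 0.99925148 = 0.34893862
S_0' = S_0 - PV(D) = 22.6000 - 0.34893862 = 22.25106138
d1 = (ln(S_0'/K) + (r + sigma^2/2)*T) / (sigma*sqrt(T)) = -1.19495337
d2 = d1 - sigma*sqrt(T) = -1.33348972
exp(-rT) = 0.99850172
N(d1) = 0.11605262; N(d2) = 0.09118557
C = S_0' * N(d1) - K * exp(-rT) * N(d2) = 22.25106138 * 0.11605262 - 26.5500 * 0.99850172 * 0.09118557 = 0.1649

Answer: Price = 0.1649
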